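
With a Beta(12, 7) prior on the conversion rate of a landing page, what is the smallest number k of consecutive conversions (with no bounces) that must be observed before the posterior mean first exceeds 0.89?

k = 45

After k conversions and 0 bounces the posterior is Beta(12+k, 7), with mean (12+k)/(12+7+k).
Set (12+k)/(19+k) > 0.89 and solve: k > (0.89·19 − 12)/(1 − 0.89) = 44.636.
The smallest integer exceeding 44.636 is 45.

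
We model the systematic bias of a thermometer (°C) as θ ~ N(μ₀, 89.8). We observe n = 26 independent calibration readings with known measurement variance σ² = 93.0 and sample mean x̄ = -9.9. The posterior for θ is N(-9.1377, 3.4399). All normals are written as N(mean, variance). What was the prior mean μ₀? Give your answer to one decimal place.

With known observation variance, the Normal–Normal posterior has precision τ_n = τ₀ + n/σ² and mean μ_n = (τ₀μ₀ + (n/σ²)x̄)/τ_n.
Here τ₀ = 1/89.8 = 0.011136 and τ_data = 26/93.0 = 0.279570, so τ_n = 0.290706.
Rearranging for μ₀: μ₀ = (μ_n·τ_n − τ_data·x̄)/τ₀ = (-9.1377·0.290706 − 0.279570·-9.9) / 0.011136 = 0.111359/0.011136 ≈ 10.0.

μ₀ = 10.0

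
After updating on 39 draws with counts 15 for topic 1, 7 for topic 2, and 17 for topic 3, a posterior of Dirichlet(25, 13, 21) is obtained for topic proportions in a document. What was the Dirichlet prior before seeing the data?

Dirichlet(10, 6, 4)

For a Dirichlet(α) prior with multinomial counts c, the posterior is Dirichlet(α + c) componentwise.
Subtract each count from the matching posterior parameter: 25−15=10, 13−7=6, 21−17=4.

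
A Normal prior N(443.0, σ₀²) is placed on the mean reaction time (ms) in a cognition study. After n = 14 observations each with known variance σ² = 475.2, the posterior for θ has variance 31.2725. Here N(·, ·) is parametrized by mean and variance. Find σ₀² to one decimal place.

σ₀² = 397.5

Posterior precision equals prior precision plus data precision: 1/σ_n² = 1/σ₀² + n/σ².
So 1/σ₀² = 1/31.2725 − 14/475.2 = 0.031977 − 0.029461 = 0.002516.
Hence σ₀² = 1/0.002516 ≈ 397.5.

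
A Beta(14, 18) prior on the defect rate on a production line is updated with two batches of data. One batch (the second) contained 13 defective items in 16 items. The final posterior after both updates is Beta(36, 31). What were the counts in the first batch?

9 defective items and 10 good items

Sequential conjugate updates are equivalent to a single update on the pooled data, so total successes = posterior α − prior α and total failures = posterior β − prior β.
Total across both batches: 36−14=22 defective items, 31−18=13 good items.
Subtract the second batch: 22−13=9 defective items and 13−3=10 good items.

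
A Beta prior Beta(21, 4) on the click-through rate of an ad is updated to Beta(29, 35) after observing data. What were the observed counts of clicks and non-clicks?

Beta is conjugate to the binomial likelihood: posterior = Beta(α+s, β+f).
So s = 29 − 21 = 8 and f = 35 − 4 = 31.

8 clicks and 31 non-clicks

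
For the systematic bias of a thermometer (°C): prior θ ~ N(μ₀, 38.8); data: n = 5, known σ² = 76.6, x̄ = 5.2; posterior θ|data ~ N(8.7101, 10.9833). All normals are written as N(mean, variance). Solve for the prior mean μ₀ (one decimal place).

μ₀ = 17.6

The posterior mean is a precision-weighted average: μ_n = (τ₀μ₀ + τ_data·x̄)/(τ₀+τ_data), with τ₀=1/σ₀² and τ_data=n/σ².
Here τ₀ = 1/38.8 = 0.025773 and τ_data = 5/76.6 = 0.065274, so τ_n = 0.091047.
Rearranging for μ₀: μ₀ = (μ_n·τ_n − τ_data·x̄)/τ₀ = (8.7101·0.091047 − 0.065274·5.2) / 0.025773 = 0.453604/0.025773 ≈ 17.6.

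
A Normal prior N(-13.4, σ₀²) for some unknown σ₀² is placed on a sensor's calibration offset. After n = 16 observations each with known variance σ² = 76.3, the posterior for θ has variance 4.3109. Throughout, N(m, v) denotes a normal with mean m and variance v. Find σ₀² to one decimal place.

Posterior precision equals prior precision plus data precision: 1/σ_n² = 1/σ₀² + n/σ².
So 1/σ₀² = 1/4.3109 − 16/76.3 = 0.231970 − 0.209699 = 0.022271.
Hence σ₀² = 1/0.022271 ≈ 44.9.

σ₀² = 44.9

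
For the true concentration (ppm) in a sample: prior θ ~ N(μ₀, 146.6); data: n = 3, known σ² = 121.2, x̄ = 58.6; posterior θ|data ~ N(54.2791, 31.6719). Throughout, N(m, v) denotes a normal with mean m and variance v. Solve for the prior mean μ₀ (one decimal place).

μ₀ = 38.6

With known observation variance, the Normal–Normal posterior has precision τ_n = τ₀ + n/σ² and mean μ_n = (τ₀μ₀ + (n/σ²)x̄)/τ_n.
Here τ₀ = 1/146.6 = 0.006821 and τ_data = 3/121.2 = 0.024752, so τ_n = 0.031573.
Rearranging for μ₀: μ₀ = (μ_n·τ_n − τ_data·x̄)/τ₀ = (54.2791·0.031573 − 0.024752·58.6) / 0.006821 = 0.263287/0.006821 ≈ 38.6.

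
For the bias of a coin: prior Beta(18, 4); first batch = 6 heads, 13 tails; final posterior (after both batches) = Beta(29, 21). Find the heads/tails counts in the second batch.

Sequential conjugate updates are equivalent to a single update on the pooled data, so total successes = posterior α − prior α and total failures = posterior β − prior β.
Total across both batches: 29−18=11 heads, 21−4=17 tails.
Subtract the first batch: 11−6=5 heads and 17−13=4 tails.

5 heads and 4 tails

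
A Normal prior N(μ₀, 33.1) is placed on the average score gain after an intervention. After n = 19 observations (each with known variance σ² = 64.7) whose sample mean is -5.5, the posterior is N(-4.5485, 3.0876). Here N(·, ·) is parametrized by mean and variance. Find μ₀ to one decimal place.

μ₀ = 4.7

The posterior mean is a precision-weighted average: μ_n = (τ₀μ₀ + τ_data·x̄)/(τ₀+τ_data), with τ₀=1/σ₀² and τ_data=n/σ².
Here τ₀ = 1/33.1 = 0.030211 and τ_data = 19/64.7 = 0.293663, so τ_n = 0.323874.
Rearranging for μ₀: μ₀ = (μ_n·τ_n − τ_data·x̄)/τ₀ = (-4.5485·0.323874 − 0.293663·-5.5) / 0.030211 = 0.142006/0.030211 ≈ 4.7.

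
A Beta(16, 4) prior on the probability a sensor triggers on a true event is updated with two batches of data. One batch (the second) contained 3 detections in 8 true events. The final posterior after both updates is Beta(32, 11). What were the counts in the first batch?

Because Beta–binomial updating is additive in the counts, the combined data contributed (α_post−α_prior, β_post−β_prior) successes and failures.
Total across both batches: 32−16=16 detections, 11−4=7 misses.
Subtract the second batch: 16−3=13 detections and 7−5=2 misses.

13 detections and 2 misses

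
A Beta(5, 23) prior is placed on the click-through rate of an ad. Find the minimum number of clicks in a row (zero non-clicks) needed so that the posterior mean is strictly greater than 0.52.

After k clicks and 0 non-clicks the posterior is Beta(5+k, 23), with mean (5+k)/(5+23+k).
Set (5+k)/(28+k) > 0.52 and solve: k > (0.52·28 − 5)/(1 − 0.52) = 19.917.
The smallest integer exceeding 19.917 is 20.

k = 20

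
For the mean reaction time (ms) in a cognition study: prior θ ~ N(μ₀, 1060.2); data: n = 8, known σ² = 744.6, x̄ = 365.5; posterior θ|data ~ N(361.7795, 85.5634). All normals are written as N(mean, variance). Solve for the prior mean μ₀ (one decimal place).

μ₀ = 319.4

The posterior mean is a precision-weighted average: μ_n = (τ₀μ₀ + τ_data·x̄)/(τ₀+τ_data), with τ₀=1/σ₀² and τ_data=n/σ².
Here τ₀ = 1/1060.2 = 0.000943 and τ_data = 8/744.6 = 0.010744, so τ_n = 0.011687.
Rearranging for μ₀: μ₀ = (μ_n·τ_n − τ_data·x̄)/τ₀ = (361.7795·0.011687 − 0.010744·365.5) / 0.000943 = 0.301185/0.000943 ≈ 319.4.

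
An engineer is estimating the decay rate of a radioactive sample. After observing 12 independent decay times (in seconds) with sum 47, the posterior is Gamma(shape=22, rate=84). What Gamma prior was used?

Gamma(shape=10, rate=37)

For an exponential likelihood with a Gamma(α, β) prior on the rate, n observations with total T give posterior Gamma(α+n, β+T).
So α = 22 − 12 = 10 and β = 84 − 47 = 37.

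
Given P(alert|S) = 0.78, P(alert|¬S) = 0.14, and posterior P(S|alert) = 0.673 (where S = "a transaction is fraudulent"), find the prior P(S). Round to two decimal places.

In odds form, posterior odds = prior odds × likelihood ratio, so prior odds = posterior odds ÷ LR.
Posterior odds = 0.673/(1−0.673) = 2.0581. LR = 0.78/0.14 = 5.5714.
Prior odds = 2.0581/5.5714 = 0.3694, so P(S) = 0.3694/(1+0.3694) ≈ 0.27.

P(S) = 0.27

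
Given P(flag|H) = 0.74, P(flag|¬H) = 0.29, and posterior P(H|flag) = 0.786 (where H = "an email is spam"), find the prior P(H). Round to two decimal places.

In odds form, posterior odds = prior odds × likelihood ratio, so prior odds = posterior odds ÷ LR.
Posterior odds = 0.786/(1−0.786) = 3.6729. LR = 0.74/0.29 = 2.5517.
Prior odds = 3.6729/2.5517 = 1.4394, so P(H) = 1.4394/(1+1.4394) ≈ 0.59.

P(H) = 0.59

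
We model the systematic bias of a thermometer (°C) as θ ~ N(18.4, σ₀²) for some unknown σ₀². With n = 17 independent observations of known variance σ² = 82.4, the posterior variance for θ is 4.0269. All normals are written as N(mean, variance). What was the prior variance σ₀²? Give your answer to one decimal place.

Posterior precision equals prior precision plus data precision: 1/σ_n² = 1/σ₀² + n/σ².
So 1/σ₀² = 1/4.0269 − 17/82.4 = 0.248330 − 0.206311 = 0.042019.
Hence σ₀² = 1/0.042019 ≈ 23.8.

σ₀² = 23.8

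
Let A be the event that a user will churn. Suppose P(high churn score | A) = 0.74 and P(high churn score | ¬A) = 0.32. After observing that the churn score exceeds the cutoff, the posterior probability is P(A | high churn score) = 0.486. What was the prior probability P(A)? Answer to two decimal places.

In odds form, posterior odds = prior odds × likelihood ratio, so prior odds = posterior odds ÷ LR.
Posterior odds = 0.486/(1−0.486) = 0.9455. LR = 0.74/0.32 = 2.3125.
Prior odds = 0.9455/2.3125 = 0.4089, so P(A) = 0.4089/(1+0.4089) ≈ 0.29.

P(A) = 0.29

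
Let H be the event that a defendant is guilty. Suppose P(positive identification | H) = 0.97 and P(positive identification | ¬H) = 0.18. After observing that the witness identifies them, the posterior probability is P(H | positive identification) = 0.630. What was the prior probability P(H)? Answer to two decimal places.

Bayes' rule in odds form gives O(H|E) = O(H)·[P(E|H)/P(E|¬H)], hence O(H) = O(H|E)/LR.
Posterior odds = 0.630/(1−0.630) = 1.7027. LR = 0.97/0.18 = 5.3889.
Prior odds = 1.7027/5.3889 = 0.3160, so P(H) = 0.3160/(1+0.3160) ≈ 0.24.

P(H) = 0.24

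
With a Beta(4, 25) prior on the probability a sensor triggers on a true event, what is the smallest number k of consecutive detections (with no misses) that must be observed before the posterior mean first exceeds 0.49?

k = 21

After k detections and 0 misses the posterior is Beta(4+k, 25), with mean (4+k)/(4+25+k).
Set (4+k)/(29+k) > 0.49 and solve: k > (0.49·29 − 4)/(1 − 0.49) = 20.020.
The smallest integer exceeding 20.020 is 21.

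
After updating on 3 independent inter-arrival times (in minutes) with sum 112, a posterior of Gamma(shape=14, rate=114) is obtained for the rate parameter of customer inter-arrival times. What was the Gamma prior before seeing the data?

Gamma(shape=11, rate=2)

For an exponential likelihood with a Gamma(α, β) prior on the rate, n observations with total T give posterior Gamma(α+n, β+T).
So α = 14 − 3 = 11 and β = 114 − 112 = 2.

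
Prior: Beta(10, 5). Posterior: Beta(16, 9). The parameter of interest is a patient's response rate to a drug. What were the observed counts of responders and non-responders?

6 responders and 4 non-responders

Beta is conjugate to the binomial likelihood: posterior = Beta(a+s, b+f).
Match parameters: s=16−10=6, f=9−5=4.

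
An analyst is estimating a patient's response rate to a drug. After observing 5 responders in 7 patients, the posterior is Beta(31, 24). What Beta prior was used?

Beta(26, 22)

Beta is conjugate to the binomial likelihood: posterior = Beta(α+s, β+f).
So α = 31 − 5 = 26 and β = 24 − 2 = 22.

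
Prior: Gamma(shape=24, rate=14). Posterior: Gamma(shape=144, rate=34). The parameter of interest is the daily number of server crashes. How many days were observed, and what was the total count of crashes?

A Gamma(α, β) prior (rate parametrization) on a Poisson rate with n observations summing to S gives posterior Gamma(α+S, β+n).
Matching: Σxᵢ = 144 − 24 = 120 and n = 34 − 14 = 20.

n = 20 days with total 120 crashes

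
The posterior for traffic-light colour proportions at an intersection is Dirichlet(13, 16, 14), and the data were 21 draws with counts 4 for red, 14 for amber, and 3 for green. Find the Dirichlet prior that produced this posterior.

For a Dirichlet(α) prior with multinomial counts c, the posterior is Dirichlet(α + c) componentwise.
Subtract each count from the matching posterior parameter: 13−4=9, 16−14=2, 14−3=11.

Dirichlet(9, 2, 11)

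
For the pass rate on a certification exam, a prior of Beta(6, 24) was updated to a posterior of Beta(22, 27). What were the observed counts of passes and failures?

16 passes and 3 failures

A Beta(a, b) prior with s successes and f failures in binomial data gives a Beta(a+s, b+f) posterior.
Match parameters: s=22−6=16, f=27−24=3.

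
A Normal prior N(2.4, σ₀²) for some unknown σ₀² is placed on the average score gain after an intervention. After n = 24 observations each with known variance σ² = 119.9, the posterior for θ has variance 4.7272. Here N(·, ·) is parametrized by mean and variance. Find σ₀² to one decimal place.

σ₀² = 87.9

Posterior precision equals prior precision plus data precision: 1/σ_n² = 1/σ₀² + n/σ².
So 1/σ₀² = 1/4.7272 − 24/119.9 = 0.211542 − 0.200167 = 0.011375.
Hence σ₀² = 1/0.011375 ≈ 87.9.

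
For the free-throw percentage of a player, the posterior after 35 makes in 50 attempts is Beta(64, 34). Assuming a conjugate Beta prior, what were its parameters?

Beta(29, 19)

A Beta(a, b) prior with s successes and f failures in binomial data gives a Beta(a+s, b+f) posterior.
So a = 64 − 35 = 29 and b = 34 − 15 = 19.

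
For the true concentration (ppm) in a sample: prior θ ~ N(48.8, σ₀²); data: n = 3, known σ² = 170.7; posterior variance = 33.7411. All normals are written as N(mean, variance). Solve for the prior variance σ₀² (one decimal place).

σ₀² = 82.9

Posterior precision equals prior precision plus data precision: 1/σ_n² = 1/σ₀² + n/σ².
So 1/σ₀² = 1/33.7411 − 3/170.7 = 0.029637 − 0.017575 = 0.012062.
Hence σ₀² = 1/0.012062 ≈ 82.9.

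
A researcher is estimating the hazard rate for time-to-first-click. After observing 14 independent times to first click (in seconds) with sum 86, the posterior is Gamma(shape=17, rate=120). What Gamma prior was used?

For an exponential likelihood with a Gamma(α, β) prior on the rate, n observations with total T give posterior Gamma(α+n, β+T).
So α = 17 − 14 = 3 and β = 120 − 86 = 34.

Gamma(shape=3, rate=34)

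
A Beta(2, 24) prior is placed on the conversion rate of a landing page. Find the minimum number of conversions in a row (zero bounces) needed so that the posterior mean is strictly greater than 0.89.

k = 193

After k conversions and 0 bounces the posterior is Beta(2+k, 24), with mean (2+k)/(2+24+k).
Set (2+k)/(26+k) > 0.89 and solve: k > (0.89·26 − 2)/(1 − 0.89) = 192.182.
The smallest integer exceeding 192.182 is 193.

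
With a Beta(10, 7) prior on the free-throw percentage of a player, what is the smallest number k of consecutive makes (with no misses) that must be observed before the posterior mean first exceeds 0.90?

After k makes and 0 misses the posterior is Beta(10+k, 7), with mean (10+k)/(10+7+k).
Set (10+k)/(17+k) > 0.90 and solve: k > (0.90·17 − 10)/(1 − 0.90) = 53.000.
The smallest integer exceeding 53.000 is 54, and checking k=54: (64)/(71) = 0.9014 > 0.90.

k = 54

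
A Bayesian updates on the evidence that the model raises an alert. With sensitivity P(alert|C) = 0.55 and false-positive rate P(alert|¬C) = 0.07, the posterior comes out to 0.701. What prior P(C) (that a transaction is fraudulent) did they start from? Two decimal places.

P(C) = 0.23

Bayes' rule in odds form gives O(C|E) = O(C)·[P(E|C)/P(E|¬C)], hence O(C) = O(C|E)/LR.
Posterior odds = 0.701/(1−0.701) = 2.3445. LR = 0.55/0.07 = 7.8571.
Prior odds = 2.3445/7.8571 = 0.2984, so P(C) = 0.2984/(1+0.2984) ≈ 0.23.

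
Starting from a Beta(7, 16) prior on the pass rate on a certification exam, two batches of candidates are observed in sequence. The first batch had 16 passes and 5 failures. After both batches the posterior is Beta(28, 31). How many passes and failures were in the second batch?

Sequential conjugate updates are equivalent to a single update on the pooled data, so total successes = posterior α − prior α and total failures = posterior β − prior β.
Total across both batches: 28−7=21 passes, 31−16=15 failures.
Subtract the first batch: 21−16=5 passes and 15−5=10 failures.

5 passes and 10 failures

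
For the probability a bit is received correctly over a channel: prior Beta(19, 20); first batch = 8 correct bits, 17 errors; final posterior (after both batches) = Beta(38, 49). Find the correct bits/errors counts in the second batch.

11 correct bits and 12 errors

Sequential conjugate updates are equivalent to a single update on the pooled data, so total successes = posterior α − prior α and total failures = posterior β − prior β.
Total across both batches: 38−19=19 correct bits, 49−20=29 errors.
Subtract the first batch: 19−8=11 correct bits and 29−17=12 errors.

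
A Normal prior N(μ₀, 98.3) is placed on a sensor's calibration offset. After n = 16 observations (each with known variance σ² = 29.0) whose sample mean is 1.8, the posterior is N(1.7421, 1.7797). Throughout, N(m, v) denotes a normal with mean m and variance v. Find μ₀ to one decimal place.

The posterior mean is a precision-weighted average: μ_n = (τ₀μ₀ + τ_data·x̄)/(τ₀+τ_data), with τ₀=1/σ₀² and τ_data=n/σ².
Here τ₀ = 1/98.3 = 0.010173 and τ_data = 16/29.0 = 0.551724, so τ_n = 0.561897.
Rearranging for μ₀: μ₀ = (μ_n·τ_n − τ_data·x̄)/τ₀ = (1.7421·0.561897 − 0.551724·1.8) / 0.010173 = -0.014222/0.010173 ≈ -1.4.

μ₀ = -1.4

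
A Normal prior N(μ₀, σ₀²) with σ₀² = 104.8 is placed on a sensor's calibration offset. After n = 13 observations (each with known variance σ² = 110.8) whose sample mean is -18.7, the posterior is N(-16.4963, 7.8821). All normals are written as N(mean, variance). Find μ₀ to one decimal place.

μ₀ = 10.6

The posterior mean is a precision-weighted average: μ_n = (τ₀μ₀ + τ_data·x̄)/(τ₀+τ_data), with τ₀=1/σ₀² and τ_data=n/σ².
Here τ₀ = 1/104.8 = 0.009542 and τ_data = 13/110.8 = 0.117329, so τ_n = 0.126871.
Rearranging for μ₀: μ₀ = (μ_n·τ_n − τ_data·x̄)/τ₀ = (-16.4963·0.126871 − 0.117329·-18.7) / 0.009542 = 0.101150/0.009542 ≈ 10.6.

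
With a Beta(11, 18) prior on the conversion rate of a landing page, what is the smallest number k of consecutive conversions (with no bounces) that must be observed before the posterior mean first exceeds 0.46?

After k conversions and 0 bounces the posterior is Beta(11+k, 18), with mean (11+k)/(11+18+k).
Set (11+k)/(29+k) > 0.46 and solve: k > (0.46·29 − 11)/(1 − 0.46) = 4.333.
The smallest integer exceeding 4.333 is 5, and checking k=5: (16)/(34) = 0.4706 > 0.46.

k = 5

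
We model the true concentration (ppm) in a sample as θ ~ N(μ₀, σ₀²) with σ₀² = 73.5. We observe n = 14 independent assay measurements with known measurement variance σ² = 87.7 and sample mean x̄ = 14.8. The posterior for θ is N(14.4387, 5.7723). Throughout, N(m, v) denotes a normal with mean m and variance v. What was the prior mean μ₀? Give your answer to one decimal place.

μ₀ = 10.2

With known observation variance, the Normal–Normal posterior has precision τ_n = τ₀ + n/σ² and mean μ_n = (τ₀μ₀ + (n/σ²)x̄)/τ_n.
Here τ₀ = 1/73.5 = 0.013605 and τ_data = 14/87.7 = 0.159635, so τ_n = 0.173240.
Rearranging for μ₀: μ₀ = (μ_n·τ_n − τ_data·x̄)/τ₀ = (14.4387·0.173240 − 0.159635·14.8) / 0.013605 = 0.138762/0.013605 ≈ 10.2.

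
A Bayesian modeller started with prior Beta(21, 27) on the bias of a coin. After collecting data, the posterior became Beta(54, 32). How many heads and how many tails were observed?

33 heads and 5 tails

A Beta(α, β) prior with s successes and f failures in binomial data gives a Beta(α+s, β+f) posterior.
So s = 54 − 21 = 33 and f = 32 − 27 = 5.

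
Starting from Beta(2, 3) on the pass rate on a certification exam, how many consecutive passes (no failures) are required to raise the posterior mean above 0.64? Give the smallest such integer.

After k passes and 0 failures the posterior is Beta(2+k, 3), with mean (2+k)/(2+3+k).
Set (2+k)/(5+k) > 0.64 and solve: k > (0.64·5 − 2)/(1 − 0.64) = 3.333.
The smallest integer exceeding 3.333 is 4.

k = 4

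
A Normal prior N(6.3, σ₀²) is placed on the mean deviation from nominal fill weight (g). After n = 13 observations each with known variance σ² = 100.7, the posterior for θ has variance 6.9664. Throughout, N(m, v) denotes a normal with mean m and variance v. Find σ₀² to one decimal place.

σ₀² = 69.2

For the Normal–Normal model with known σ², precisions add: τ_n = τ₀ + n/σ².
So 1/σ₀² = 1/6.9664 − 13/100.7 = 0.143546 − 0.129096 = 0.014450.
Hence σ₀² = 1/0.014450 ≈ 69.2.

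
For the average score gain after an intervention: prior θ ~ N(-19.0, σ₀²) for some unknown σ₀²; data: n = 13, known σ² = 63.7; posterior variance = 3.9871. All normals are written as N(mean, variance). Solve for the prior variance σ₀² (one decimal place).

For the Normal–Normal model with known σ², precisions add: τ_n = τ₀ + n/σ².
So 1/σ₀² = 1/3.9871 − 13/63.7 = 0.250809 − 0.204082 = 0.046727.
Hence σ₀² = 1/0.046727 ≈ 21.4.

σ₀² = 21.4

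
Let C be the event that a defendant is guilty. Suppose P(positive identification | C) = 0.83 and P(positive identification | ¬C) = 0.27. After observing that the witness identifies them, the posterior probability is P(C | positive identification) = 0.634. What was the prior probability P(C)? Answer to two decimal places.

P(C) = 0.36

In odds form, posterior odds = prior odds × likelihood ratio, so prior odds = posterior odds ÷ LR.
Posterior odds = 0.634/(1−0.634) = 1.7322. LR = 0.83/0.27 = 3.0741.
Prior odds = 1.7322/3.0741 = 0.5635, so P(C) = 0.5635/(1+0.5635) ≈ 0.36.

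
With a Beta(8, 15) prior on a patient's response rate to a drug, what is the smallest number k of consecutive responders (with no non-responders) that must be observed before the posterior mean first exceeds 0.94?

k = 228

After k responders and 0 non-responders the posterior is Beta(8+k, 15), with mean (8+k)/(8+15+k).
Set (8+k)/(23+k) > 0.94 and solve: k > (0.94·23 − 8)/(1 − 0.94) = 227.000.
The smallest integer exceeding 227.000 is 228, and checking k=228: (236)/(251) = 0.9402 > 0.94.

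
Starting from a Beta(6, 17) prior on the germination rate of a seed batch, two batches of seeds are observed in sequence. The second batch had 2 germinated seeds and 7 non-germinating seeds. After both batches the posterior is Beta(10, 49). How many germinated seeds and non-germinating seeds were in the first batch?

Sequential conjugate updates are equivalent to a single update on the pooled data, so total successes = posterior α − prior α and total failures = posterior β − prior β.
Total across both batches: 10−6=4 germinated seeds, 49−17=32 non-germinating seeds.
Subtract the second batch: 4−2=2 germinated seeds and 32−7=25 non-germinating seeds.

2 germinated seeds and 25 non-germinating seeds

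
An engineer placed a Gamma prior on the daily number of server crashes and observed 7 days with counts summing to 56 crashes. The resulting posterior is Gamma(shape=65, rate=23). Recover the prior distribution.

Gamma(shape=9, rate=16)

Gamma–Poisson conjugacy: posterior shape = α + Σxᵢ, posterior rate = β + n.
So α = 65 − 56 = 9 and β = 23 − 7 = 16.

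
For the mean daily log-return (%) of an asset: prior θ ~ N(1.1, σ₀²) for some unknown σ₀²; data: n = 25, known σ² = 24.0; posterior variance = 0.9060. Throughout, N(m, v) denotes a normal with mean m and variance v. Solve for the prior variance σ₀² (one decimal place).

Posterior precision equals prior precision plus data precision: 1/σ_n² = 1/σ₀² + n/σ².
So 1/σ₀² = 1/0.9060 − 25/24.0 = 1.103753 − 1.041667 = 0.062086.
Hence σ₀² = 1/0.062086 ≈ 16.1.

σ₀² = 16.1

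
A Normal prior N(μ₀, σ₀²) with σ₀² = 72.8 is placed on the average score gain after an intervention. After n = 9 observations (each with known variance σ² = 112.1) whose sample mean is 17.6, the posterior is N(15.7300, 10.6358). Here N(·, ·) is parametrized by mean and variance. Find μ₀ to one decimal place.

μ₀ = 4.8

With known observation variance, the Normal–Normal posterior has precision τ_n = τ₀ + n/σ² and mean μ_n = (τ₀μ₀ + (n/σ²)x̄)/τ_n.
Here τ₀ = 1/72.8 = 0.013736 and τ_data = 9/112.1 = 0.080285, so τ_n = 0.094021.
Rearranging for μ₀: μ₀ = (μ_n·τ_n − τ_data·x̄)/τ₀ = (15.7300·0.094021 − 0.080285·17.6) / 0.013736 = 0.065934/0.013736 ≈ 4.8.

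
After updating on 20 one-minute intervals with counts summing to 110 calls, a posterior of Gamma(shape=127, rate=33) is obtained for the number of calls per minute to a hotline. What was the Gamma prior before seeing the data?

A Gamma(α, β) prior (rate parametrization) on a Poisson rate with n observations summing to S gives posterior Gamma(α+S, β+n).
So α = 127 − 110 = 17 and β = 33 − 20 = 13.

Gamma(shape=17, rate=13)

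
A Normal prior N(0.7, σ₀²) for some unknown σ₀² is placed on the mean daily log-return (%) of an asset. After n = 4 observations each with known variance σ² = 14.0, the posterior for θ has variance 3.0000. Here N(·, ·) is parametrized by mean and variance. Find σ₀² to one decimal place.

σ₀² = 21.0

Posterior precision equals prior precision plus data precision: 1/σ_n² = 1/σ₀² + n/σ².
So 1/σ₀² = 1/3.0000 − 4/14.0 = 0.333333 − 0.285714 = 0.047619.
Hence σ₀² = 1/0.047619 ≈ 21.0.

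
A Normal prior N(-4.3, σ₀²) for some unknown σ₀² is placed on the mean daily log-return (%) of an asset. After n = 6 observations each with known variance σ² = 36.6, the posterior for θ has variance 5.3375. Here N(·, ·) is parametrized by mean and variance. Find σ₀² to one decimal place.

Posterior precision equals prior precision plus data precision: 1/σ_n² = 1/σ₀² + n/σ².
So 1/σ₀² = 1/5.3375 − 6/36.6 = 0.187354 − 0.163934 = 0.023420.
Hence σ₀² = 1/0.023420 ≈ 42.7.

σ₀² = 42.7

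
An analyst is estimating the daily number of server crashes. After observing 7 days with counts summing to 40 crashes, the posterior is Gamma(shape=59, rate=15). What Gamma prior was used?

A Gamma(α, β) prior (rate parametrization) on a Poisson rate with n observations summing to S gives posterior Gamma(α+S, β+n).
So α = 59 − 40 = 19 and β = 15 − 7 = 8.

Gamma(shape=19, rate=8)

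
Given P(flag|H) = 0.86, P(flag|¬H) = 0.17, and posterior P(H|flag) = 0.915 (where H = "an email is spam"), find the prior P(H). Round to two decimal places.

In odds form, posterior odds = prior odds × likelihood ratio, so prior odds = posterior odds ÷ LR.
Posterior odds = 0.915/(1−0.915) = 10.7647. LR = 0.86/0.17 = 5.0588.
Prior odds = 10.7647/5.0588 = 2.1279, so P(H) = 2.1279/(1+2.1279) ≈ 0.68.

P(H) = 0.68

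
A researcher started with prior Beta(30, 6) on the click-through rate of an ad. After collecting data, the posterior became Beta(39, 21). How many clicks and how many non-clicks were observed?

A Beta(α, β) prior with s successes and f failures in binomial data gives a Beta(α+s, β+f) posterior.
So s = 39 − 30 = 9 and f = 21 − 6 = 15.

9 clicks and 15 non-clicks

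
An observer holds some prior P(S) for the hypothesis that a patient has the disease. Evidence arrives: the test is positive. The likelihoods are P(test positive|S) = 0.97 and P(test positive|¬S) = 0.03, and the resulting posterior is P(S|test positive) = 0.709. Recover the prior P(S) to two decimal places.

P(S) = 0.07

Bayes' rule in odds form gives O(S|E) = O(S)·[P(E|S)/P(E|¬S)], hence O(S) = O(S|E)/LR.
Posterior odds = 0.709/(1−0.709) = 2.4364. LR = 0.97/0.03 = 32.3333.
Prior odds = 2.4364/32.3333 = 0.0754, so P(S) = 0.0754/(1+0.0754) ≈ 0.07.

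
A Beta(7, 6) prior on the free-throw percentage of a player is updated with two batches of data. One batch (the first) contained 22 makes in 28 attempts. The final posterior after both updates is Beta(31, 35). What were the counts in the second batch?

Because Beta–binomial updating is additive in the counts, the combined data contributed (α_post−α_prior, β_post−β_prior) successes and failures.
Total across both batches: 31−7=24 makes, 35−6=29 misses.
Subtract the first batch: 24−22=2 makes and 29−6=23 misses.

2 makes and 23 misses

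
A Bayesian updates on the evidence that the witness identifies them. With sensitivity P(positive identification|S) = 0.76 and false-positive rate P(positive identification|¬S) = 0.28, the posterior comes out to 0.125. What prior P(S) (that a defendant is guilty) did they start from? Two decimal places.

In odds form, posterior odds = prior odds × likelihood ratio, so prior odds = posterior odds ÷ LR.
Posterior odds = 0.125/(1−0.125) = 0.1429. LR = 0.76/0.28 = 2.7143.
Prior odds = 0.1429/2.7143 = 0.0526, so P(S) = 0.0526/(1+0.0526) ≈ 0.05.

P(S) = 0.05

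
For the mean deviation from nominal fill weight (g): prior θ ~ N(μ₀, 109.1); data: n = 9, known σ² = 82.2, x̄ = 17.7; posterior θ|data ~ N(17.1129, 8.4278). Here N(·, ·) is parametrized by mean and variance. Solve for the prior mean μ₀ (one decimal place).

The posterior mean is a precision-weighted average: μ_n = (τ₀μ₀ + τ_data·x̄)/(τ₀+τ_data), with τ₀=1/σ₀² and τ_data=n/σ².
Here τ₀ = 1/109.1 = 0.009166 and τ_data = 9/82.2 = 0.109489, so τ_n = 0.118655.
Rearranging for μ₀: μ₀ = (μ_n·τ_n − τ_data·x̄)/τ₀ = (17.1129·0.118655 − 0.109489·17.7) / 0.009166 = 0.092576/0.009166 ≈ 10.1.

μ₀ = 10.1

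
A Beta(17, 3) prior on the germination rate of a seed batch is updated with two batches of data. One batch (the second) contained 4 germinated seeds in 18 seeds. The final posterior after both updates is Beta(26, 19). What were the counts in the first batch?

Because Beta–binomial updating is additive in the counts, the combined data contributed (α_post−α_prior, β_post−β_prior) successes and failures.
Total across both batches: 26−17=9 germinated seeds, 19−3=16 non-germinating seeds.
Subtract the second batch: 9−4=5 germinated seeds and 16−14=2 non-germinating seeds.

5 germinated seeds and 2 non-germinating seeds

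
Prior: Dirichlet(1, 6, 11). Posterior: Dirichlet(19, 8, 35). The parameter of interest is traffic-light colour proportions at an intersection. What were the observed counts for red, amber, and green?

counts (18, 2, 24)

For a Dirichlet(α) prior with multinomial counts c, the posterior is Dirichlet(α + c) componentwise.
Counts are posterior − prior componentwise: 19−1=18, 8−6=2, 35−11=24.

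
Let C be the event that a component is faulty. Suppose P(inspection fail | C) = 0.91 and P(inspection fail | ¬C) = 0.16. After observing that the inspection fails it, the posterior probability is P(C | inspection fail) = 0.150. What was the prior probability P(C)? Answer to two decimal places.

P(C) = 0.03

In odds form, posterior odds = prior odds × likelihood ratio, so prior odds = posterior odds ÷ LR.
Posterior odds = 0.150/(1−0.150) = 0.1765. LR = 0.91/0.16 = 5.6875.
Prior odds = 0.1765/5.6875 = 0.0310, so P(C) = 0.0310/(1+0.0310) ≈ 0.03.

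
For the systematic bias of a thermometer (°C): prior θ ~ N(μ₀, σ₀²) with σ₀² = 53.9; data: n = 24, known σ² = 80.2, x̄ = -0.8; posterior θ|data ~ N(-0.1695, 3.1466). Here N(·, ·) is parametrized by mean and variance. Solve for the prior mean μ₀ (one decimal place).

μ₀ = 10.0

With known observation variance, the Normal–Normal posterior has precision τ_n = τ₀ + n/σ² and mean μ_n = (τ₀μ₀ + (n/σ²)x̄)/τ_n.
Here τ₀ = 1/53.9 = 0.018553 and τ_data = 24/80.2 = 0.299252, so τ_n = 0.317805.
Rearranging for μ₀: μ₀ = (μ_n·τ_n − τ_data·x̄)/τ₀ = (-0.1695·0.317805 − 0.299252·-0.8) / 0.018553 = 0.185534/0.018553 ≈ 10.0.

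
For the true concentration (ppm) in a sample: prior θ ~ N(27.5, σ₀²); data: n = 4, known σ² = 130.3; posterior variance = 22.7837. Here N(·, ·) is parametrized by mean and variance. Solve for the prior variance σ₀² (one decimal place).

Posterior precision equals prior precision plus data precision: 1/σ_n² = 1/σ₀² + n/σ².
So 1/σ₀² = 1/22.7837 − 4/130.3 = 0.043891 − 0.030698 = 0.013193.
Hence σ₀² = 1/0.013193 ≈ 75.8.

σ₀² = 75.8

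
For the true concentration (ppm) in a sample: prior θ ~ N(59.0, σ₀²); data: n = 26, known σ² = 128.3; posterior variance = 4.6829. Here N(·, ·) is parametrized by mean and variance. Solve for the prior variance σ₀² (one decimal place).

For the Normal–Normal model with known σ², precisions add: τ_n = τ₀ + n/σ².
So 1/σ₀² = 1/4.6829 − 26/128.3 = 0.213543 − 0.202650 = 0.010893.
Hence σ₀² = 1/0.010893 ≈ 91.8.

σ₀² = 91.8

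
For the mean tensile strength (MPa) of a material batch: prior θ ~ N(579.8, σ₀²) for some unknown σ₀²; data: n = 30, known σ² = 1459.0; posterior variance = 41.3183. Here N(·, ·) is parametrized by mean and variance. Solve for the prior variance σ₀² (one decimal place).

For the Normal–Normal model with known σ², precisions add: τ_n = τ₀ + n/σ².
So 1/σ₀² = 1/41.3183 − 30/1459.0 = 0.024202 − 0.020562 = 0.003640.
Hence σ₀² = 1/0.003640 ≈ 274.7.

σ₀² = 274.7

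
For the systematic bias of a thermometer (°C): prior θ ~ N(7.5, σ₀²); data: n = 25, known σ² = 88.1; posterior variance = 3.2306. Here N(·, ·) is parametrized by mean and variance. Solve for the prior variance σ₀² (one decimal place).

σ₀² = 38.8

Posterior precision equals prior precision plus data precision: 1/σ_n² = 1/σ₀² + n/σ².
So 1/σ₀² = 1/3.2306 − 25/88.1 = 0.309540 − 0.283768 = 0.025772.
Hence σ₀² = 1/0.025772 ≈ 38.8.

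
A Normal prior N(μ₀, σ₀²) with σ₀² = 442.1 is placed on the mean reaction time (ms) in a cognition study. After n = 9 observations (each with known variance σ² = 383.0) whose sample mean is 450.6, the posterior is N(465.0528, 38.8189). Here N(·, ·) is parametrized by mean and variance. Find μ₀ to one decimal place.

With known observation variance, the Normal–Normal posterior has precision τ_n = τ₀ + n/σ² and mean μ_n = (τ₀μ₀ + (n/σ²)x̄)/τ_n.
Here τ₀ = 1/442.1 = 0.002262 and τ_data = 9/383.0 = 0.023499, so τ_n = 0.025761.
Rearranging for μ₀: μ₀ = (μ_n·τ_n − τ_data·x̄)/τ₀ = (465.0528·0.025761 − 0.023499·450.6) / 0.002262 = 1.391576/0.002262 ≈ 615.2.

μ₀ = 615.2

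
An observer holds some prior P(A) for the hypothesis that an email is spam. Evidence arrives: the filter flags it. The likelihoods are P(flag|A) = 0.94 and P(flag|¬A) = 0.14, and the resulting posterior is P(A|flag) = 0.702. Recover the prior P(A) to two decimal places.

P(A) = 0.26

In odds form, posterior odds = prior odds × likelihood ratio, so prior odds = posterior odds ÷ LR.
Posterior odds = 0.702/(1−0.702) = 2.3557. LR = 0.94/0.14 = 6.7143.
Prior odds = 2.3557/6.7143 = 0.3508, so P(A) = 0.3508/(1+0.3508) ≈ 0.26.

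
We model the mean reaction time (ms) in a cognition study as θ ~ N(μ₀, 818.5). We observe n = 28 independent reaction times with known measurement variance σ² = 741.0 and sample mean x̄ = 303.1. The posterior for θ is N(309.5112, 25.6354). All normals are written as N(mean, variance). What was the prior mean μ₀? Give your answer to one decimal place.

μ₀ = 507.8

The posterior mean is a precision-weighted average: μ_n = (τ₀μ₀ + τ_data·x̄)/(τ₀+τ_data), with τ₀=1/σ₀² and τ_data=n/σ².
Here τ₀ = 1/818.5 = 0.001222 and τ_data = 28/741.0 = 0.037787, so τ_n = 0.039009.
Rearranging for μ₀: μ₀ = (μ_n·τ_n − τ_data·x̄)/τ₀ = (309.5112·0.039009 − 0.037787·303.1) / 0.001222 = 0.620483/0.001222 ≈ 507.8.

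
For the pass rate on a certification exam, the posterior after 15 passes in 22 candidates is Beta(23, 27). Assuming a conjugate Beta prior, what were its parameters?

Beta(8, 20)

A Beta(α, β) prior with s successes and f failures in binomial data gives a Beta(α+s, β+f) posterior.
Subtract the data counts: 23−15=8, 27−7=20.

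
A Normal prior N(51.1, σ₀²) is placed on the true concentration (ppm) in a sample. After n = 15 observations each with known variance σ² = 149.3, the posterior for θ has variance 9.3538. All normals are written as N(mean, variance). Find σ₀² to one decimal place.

σ₀² = 155.3

For the Normal–Normal model with known σ², precisions add: τ_n = τ₀ + n/σ².
So 1/σ₀² = 1/9.3538 − 15/149.3 = 0.106908 − 0.100469 = 0.006439.
Hence σ₀² = 1/0.006439 ≈ 155.3.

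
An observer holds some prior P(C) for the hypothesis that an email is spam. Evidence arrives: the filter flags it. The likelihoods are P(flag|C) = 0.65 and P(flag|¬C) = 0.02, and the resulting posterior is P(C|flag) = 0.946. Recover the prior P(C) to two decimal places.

Bayes' rule in odds form gives O(C|E) = O(C)·[P(E|C)/P(E|¬C)], hence O(C) = O(C|E)/LR.
Posterior odds = 0.946/(1−0.946) = 17.5185. LR = 0.65/0.02 = 32.5000.
Prior odds = 17.5185/32.5000 = 0.5390, so P(C) = 0.5390/(1+0.5390) ≈ 0.35.

P(C) = 0.35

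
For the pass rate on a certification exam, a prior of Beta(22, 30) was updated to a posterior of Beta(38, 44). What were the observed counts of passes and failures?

Under Beta–binomial conjugacy the posterior parameters are (a+s, b+f).
So s = 38 − 22 = 16 and f = 44 − 30 = 14.

16 passes and 14 failures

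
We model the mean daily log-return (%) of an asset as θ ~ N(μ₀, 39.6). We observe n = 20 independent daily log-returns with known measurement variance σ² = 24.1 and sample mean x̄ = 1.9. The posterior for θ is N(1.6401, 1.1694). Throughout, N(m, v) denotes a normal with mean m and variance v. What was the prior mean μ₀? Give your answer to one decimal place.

μ₀ = -6.9

The posterior mean is a precision-weighted average: μ_n = (τ₀μ₀ + τ_data·x̄)/(τ₀+τ_data), with τ₀=1/σ₀² and τ_data=n/σ².
Here τ₀ = 1/39.6 = 0.025253 and τ_data = 20/24.1 = 0.829876, so τ_n = 0.855129.
Rearranging for μ₀: μ₀ = (μ_n·τ_n − τ_data·x̄)/τ₀ = (1.6401·0.855129 − 0.829876·1.9) / 0.025253 = -0.174267/0.025253 ≈ -6.9.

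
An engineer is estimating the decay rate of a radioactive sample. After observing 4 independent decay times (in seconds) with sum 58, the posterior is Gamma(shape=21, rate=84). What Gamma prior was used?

Gamma(shape=17, rate=26)

For an exponential likelihood with a Gamma(α, β) prior on the rate, n observations with total T give posterior Gamma(α+n, β+T).
So α = 21 − 4 = 17 and β = 84 − 58 = 26.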